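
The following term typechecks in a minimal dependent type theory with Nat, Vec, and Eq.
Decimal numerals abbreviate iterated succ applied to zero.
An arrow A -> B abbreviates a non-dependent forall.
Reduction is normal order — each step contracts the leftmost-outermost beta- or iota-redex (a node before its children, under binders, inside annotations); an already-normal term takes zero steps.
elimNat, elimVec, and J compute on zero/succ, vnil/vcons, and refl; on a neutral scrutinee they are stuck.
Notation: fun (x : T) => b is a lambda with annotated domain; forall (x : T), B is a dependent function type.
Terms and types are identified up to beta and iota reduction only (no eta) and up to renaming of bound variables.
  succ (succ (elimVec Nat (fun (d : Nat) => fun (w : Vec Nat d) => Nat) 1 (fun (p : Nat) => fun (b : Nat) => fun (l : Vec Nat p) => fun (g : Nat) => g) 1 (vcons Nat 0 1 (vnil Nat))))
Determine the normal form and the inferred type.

normal form:
  3
type:
  Nat
observation: contracting an elimVec iota-redex first, the term normalizes in 6 steps.


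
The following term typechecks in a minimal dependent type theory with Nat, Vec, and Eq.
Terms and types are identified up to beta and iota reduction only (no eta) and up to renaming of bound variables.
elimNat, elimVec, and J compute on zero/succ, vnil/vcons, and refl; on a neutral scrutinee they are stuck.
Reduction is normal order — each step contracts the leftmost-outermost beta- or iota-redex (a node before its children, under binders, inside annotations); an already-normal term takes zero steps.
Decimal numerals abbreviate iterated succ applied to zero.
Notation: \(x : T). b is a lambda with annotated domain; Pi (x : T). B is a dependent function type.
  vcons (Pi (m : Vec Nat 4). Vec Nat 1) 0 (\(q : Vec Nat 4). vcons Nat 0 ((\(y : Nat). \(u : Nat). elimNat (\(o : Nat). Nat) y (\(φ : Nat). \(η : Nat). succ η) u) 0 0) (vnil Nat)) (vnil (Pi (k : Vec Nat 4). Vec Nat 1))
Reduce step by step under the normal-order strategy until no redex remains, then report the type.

normal-order reduction sequence:
  vcons (Pi (m : Vec Nat 4). Vec Nat 1) 0 (\(q : Vec Nat 4). vcons Nat 0 ((\(y : Nat). \(u : Nat). elimNat (\(o : Nat). Nat) y (\(φ : Nat). \(η : Nat). succ η) u) 0 0) (vnil Nat)) (vnil (Pi (k : Vec Nat 4). Vec Nat 1))
  ~> vcons (Pi (m : Vec Nat 4). Vec Nat 1) 0 (\(q : Vec Nat 4). vcons Nat 0 ((\(y : Nat). elimNat (\(u : Nat). Nat) 0 (\(o : Nat). \(φ : Nat). succ φ) y) 0) (vnil Nat)) (vnil (Pi (η : Vec Nat 4). Vec Nat 1))
  ~> vcons (Pi (m : Vec Nat 4). Vec Nat 1) 0 (\(q : Vec Nat 4). vcons Nat 0 (elimNat (\(y : Nat). Nat) 0 (\(u : Nat). \(o : Nat). succ o) 0) (vnil Nat)) (vnil (Pi (φ : Vec Nat 4). Vec Nat 1))
  ~> vcons (Pi (m : Vec Nat 4). Vec Nat 1) 0 (\(q : Vec Nat 4). vcons Nat 0 0 (vnil Nat)) (vnil (Pi (y : Vec Nat 4). Vec Nat 1))
inferred type:
  Vec (Pi (m : Vec Nat 4). Vec Nat 1) 1


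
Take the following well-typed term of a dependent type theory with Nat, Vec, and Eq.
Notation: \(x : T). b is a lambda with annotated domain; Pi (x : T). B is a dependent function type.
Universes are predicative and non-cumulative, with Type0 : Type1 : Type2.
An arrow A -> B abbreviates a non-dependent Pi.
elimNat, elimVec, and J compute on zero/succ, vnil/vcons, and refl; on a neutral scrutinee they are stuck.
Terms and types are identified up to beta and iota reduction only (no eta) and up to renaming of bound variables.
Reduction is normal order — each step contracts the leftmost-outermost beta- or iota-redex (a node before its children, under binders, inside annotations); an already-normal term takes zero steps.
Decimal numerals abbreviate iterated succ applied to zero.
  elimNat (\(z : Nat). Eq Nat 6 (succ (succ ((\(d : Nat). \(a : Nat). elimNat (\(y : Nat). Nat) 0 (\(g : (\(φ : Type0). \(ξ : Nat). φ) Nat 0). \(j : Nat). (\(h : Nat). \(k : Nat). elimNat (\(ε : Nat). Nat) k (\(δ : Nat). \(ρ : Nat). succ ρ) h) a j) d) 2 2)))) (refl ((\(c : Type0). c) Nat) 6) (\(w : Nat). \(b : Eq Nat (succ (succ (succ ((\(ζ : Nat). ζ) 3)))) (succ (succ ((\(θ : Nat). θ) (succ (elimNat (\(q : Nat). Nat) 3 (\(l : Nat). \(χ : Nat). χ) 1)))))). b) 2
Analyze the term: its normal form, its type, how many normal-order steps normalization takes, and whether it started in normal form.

reduced normal form:
  refl Nat 6
the term's type:
  Eq Nat 6 6
reduction steps (normal order): 8
term was already normal: no
first contracted redex: an elimNat iota-redex


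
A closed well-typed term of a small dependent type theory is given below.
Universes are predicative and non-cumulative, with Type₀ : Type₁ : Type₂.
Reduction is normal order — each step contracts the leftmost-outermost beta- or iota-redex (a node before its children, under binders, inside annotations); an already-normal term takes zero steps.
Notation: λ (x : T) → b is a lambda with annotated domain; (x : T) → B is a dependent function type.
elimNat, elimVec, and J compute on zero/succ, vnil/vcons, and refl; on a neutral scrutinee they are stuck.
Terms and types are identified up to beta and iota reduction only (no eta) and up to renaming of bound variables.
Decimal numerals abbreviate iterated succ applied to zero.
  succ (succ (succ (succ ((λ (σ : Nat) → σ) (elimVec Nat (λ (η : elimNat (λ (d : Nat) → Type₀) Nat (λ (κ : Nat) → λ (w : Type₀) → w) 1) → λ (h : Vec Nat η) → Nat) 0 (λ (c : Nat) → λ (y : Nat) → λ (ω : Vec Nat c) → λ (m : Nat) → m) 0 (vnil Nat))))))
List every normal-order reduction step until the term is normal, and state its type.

reduction (normal order):
  succ (succ (succ (succ ((λ (σ : Nat) → σ) (elimVec Nat (λ (η : elimNat (λ (d : Nat) → Type₀) Nat (λ (κ : Nat) → λ (w : Type₀) → w) 1) → λ (h : Vec Nat η) → Nat) 0 (λ (c : Nat) → λ (y : Nat) → λ (ω : Vec Nat c) → λ (m : Nat) → m) 0 (vnil Nat))))))
  ~> succ (succ (succ (succ (elimVec Nat (λ (σ : elimNat (λ (η : Nat) → Type₀) Nat (λ (d : Nat) → λ (κ : Type₀) → κ) 1) → λ (w : Vec Nat σ) → Nat) 0 (λ (h : Nat) → λ (c : Nat) → λ (y : Vec Nat h) → λ (ω : Nat) → ω) 0 (vnil Nat)))))
  ~> 4
the term's type:
  Nat


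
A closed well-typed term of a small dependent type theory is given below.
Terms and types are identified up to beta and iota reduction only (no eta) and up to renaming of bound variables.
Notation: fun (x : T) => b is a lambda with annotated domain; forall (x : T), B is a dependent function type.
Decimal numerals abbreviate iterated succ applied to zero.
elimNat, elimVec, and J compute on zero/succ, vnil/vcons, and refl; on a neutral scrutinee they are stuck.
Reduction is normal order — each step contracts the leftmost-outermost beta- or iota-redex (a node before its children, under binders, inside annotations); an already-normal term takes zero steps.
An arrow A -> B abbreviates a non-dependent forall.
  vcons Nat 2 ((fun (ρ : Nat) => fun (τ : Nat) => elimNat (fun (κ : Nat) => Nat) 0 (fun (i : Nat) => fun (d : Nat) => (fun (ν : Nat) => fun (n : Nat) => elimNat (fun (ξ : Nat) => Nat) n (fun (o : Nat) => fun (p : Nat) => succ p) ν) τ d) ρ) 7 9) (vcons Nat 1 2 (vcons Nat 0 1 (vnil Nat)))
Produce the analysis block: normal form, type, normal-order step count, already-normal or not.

reduced normal form:
  vcons Nat 2 63 (vcons Nat 1 2 (vcons Nat 0 1 (vnil Nat)))
inferred type:
  Vec Nat 3
steps to reach normal form (normal order): 234
started in normal form: no
first contracted redex: a beta-redex


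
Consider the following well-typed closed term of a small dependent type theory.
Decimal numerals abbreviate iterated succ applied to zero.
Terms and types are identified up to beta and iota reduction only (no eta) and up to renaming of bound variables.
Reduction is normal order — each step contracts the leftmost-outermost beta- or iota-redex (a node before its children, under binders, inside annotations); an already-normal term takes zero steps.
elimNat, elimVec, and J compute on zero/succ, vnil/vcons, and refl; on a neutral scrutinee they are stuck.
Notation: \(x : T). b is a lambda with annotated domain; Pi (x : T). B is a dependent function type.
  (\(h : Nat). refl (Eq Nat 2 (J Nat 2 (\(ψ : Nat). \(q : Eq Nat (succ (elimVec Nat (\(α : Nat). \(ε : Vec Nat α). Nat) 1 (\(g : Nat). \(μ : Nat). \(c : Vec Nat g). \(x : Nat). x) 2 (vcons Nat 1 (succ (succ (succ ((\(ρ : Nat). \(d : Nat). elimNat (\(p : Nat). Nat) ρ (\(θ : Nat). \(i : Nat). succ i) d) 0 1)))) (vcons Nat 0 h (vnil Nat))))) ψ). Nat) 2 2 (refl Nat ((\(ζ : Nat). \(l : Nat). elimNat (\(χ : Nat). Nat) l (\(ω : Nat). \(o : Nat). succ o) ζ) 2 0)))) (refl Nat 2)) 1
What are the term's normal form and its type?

resulting normal form:
  refl (Eq Nat 2 2) (refl Nat 2)
type:
  Eq (Eq Nat 2 2) (refl Nat 2) (refl Nat 2)
observation: 2 normal-order steps normalize the term, beginning with a beta-redex.


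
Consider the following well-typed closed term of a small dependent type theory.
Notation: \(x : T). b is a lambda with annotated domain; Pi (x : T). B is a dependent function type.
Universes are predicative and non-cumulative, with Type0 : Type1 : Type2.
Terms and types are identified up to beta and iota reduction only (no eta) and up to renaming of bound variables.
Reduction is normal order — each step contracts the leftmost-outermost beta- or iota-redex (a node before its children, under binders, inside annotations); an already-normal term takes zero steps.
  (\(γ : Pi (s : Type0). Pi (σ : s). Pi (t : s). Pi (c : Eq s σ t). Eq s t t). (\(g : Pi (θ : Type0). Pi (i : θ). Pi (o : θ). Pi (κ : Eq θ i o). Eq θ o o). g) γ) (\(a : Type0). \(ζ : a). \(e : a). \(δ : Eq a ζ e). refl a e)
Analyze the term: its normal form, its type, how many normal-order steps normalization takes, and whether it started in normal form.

normal form:
  \(γ : Type0). \(s : γ). \(σ : γ). \(t : Eq γ s σ). refl γ σ
the term's type:
  Pi (γ : Type0). Pi (s : γ). Pi (σ : γ). Pi (t : Eq γ s σ). Eq γ σ σ
reduction steps (normal order): 2
already normal: no
first contracted redex: a beta-redex


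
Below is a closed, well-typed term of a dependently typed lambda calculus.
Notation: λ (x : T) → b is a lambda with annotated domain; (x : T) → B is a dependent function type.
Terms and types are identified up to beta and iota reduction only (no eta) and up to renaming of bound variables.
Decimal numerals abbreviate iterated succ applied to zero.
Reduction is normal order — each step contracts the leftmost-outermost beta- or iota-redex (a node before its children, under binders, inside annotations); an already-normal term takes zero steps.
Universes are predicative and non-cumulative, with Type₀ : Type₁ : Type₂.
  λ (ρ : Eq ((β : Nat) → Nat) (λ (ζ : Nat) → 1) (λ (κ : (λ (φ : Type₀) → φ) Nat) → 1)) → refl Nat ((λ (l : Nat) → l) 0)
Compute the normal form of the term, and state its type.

resulting normal form:
  λ (ρ : Eq ((β : Nat) → Nat) (λ (ζ : Nat) → 1) (λ (κ : Nat) → 1)) → refl Nat 0
inferred type:
  (ρ : Eq ((β : Nat) → Nat) (λ (ζ : Nat) → 1) (λ (κ : Nat) → 1)) → Eq Nat 0 0


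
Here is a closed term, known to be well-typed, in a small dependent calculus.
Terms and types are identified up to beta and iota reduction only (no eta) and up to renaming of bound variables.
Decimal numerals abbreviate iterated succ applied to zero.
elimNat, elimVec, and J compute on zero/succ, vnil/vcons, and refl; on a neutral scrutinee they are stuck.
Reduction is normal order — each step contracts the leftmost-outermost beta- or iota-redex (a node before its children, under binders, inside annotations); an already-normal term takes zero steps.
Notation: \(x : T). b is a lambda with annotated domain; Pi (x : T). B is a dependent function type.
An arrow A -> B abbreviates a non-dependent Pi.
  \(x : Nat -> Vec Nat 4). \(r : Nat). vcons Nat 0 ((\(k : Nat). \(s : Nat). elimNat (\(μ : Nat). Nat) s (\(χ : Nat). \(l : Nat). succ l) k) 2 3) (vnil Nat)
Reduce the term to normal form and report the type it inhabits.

reduced normal form:
  \(x : Nat -> Vec Nat 4). \(r : Nat). vcons Nat 0 5 (vnil Nat)
the term's type:
  (Nat -> Vec Nat 4) -> Nat -> Vec Nat 1
observation: 9 normal-order steps separate the term from its normal form.


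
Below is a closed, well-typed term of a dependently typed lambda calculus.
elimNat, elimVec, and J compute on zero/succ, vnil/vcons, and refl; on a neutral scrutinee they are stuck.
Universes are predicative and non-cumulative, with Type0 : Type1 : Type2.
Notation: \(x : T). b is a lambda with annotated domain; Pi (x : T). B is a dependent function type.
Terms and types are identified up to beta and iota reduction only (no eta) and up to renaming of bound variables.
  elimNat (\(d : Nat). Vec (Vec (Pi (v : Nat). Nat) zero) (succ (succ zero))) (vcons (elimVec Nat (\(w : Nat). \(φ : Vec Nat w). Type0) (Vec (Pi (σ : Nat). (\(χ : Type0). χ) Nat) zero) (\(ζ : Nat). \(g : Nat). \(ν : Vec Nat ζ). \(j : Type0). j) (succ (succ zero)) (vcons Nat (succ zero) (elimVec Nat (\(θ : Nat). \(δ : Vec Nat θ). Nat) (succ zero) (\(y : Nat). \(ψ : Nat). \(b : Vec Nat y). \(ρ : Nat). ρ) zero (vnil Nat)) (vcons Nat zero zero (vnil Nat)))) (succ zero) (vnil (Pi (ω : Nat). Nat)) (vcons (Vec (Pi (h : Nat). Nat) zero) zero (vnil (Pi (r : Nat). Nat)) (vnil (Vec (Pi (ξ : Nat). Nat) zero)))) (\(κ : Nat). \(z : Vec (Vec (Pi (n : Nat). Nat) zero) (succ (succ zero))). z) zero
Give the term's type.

inferred type:
  Vec (Vec (Pi (d : Nat). Nat) zero) (succ (succ zero))


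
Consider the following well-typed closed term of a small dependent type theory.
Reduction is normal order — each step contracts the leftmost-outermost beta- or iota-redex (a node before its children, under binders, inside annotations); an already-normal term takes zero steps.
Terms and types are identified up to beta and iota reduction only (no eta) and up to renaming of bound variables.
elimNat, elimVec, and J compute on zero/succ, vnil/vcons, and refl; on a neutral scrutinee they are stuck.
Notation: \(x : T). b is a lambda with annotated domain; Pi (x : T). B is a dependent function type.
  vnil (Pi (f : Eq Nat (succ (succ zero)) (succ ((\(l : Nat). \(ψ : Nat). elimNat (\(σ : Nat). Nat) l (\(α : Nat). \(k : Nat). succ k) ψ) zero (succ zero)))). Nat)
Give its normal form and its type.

resulting normal form:
  vnil (Pi (f : Eq Nat (succ (succ zero)) (succ (succ zero))). Nat)
inferred type:
  Vec (Pi (f : Eq Nat (succ (succ zero)) (succ (succ zero))). Nat) zero
observation: 6 normal-order steps separate the term from its normal form.


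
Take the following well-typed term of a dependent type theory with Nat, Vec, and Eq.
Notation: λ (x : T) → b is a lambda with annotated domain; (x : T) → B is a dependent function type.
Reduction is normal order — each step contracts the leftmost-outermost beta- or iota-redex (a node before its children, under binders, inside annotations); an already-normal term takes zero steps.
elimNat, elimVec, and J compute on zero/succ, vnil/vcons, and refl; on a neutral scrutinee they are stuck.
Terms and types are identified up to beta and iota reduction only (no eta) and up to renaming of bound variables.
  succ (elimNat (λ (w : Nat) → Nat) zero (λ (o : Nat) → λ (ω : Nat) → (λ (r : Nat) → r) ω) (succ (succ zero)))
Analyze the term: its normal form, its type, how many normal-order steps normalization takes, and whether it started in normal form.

normal form:
  succ zero
the term's type:
  Nat
reduction steps (normal order): 9
term was already normal: no
first redex: an elimNat iota-redex


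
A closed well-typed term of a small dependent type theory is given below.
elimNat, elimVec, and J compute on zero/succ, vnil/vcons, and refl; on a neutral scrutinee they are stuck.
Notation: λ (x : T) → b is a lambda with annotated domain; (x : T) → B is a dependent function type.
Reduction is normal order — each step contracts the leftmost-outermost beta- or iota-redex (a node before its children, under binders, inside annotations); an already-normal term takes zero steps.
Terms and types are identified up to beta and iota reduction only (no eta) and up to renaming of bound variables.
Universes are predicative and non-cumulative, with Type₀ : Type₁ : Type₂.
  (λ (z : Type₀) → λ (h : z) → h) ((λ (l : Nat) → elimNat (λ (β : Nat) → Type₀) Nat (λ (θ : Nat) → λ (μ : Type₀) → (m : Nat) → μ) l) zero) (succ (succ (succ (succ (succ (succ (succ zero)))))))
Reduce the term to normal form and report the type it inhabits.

resulting normal form:
  succ (succ (succ (succ (succ (succ (succ zero))))))
inferred type:
  Nat


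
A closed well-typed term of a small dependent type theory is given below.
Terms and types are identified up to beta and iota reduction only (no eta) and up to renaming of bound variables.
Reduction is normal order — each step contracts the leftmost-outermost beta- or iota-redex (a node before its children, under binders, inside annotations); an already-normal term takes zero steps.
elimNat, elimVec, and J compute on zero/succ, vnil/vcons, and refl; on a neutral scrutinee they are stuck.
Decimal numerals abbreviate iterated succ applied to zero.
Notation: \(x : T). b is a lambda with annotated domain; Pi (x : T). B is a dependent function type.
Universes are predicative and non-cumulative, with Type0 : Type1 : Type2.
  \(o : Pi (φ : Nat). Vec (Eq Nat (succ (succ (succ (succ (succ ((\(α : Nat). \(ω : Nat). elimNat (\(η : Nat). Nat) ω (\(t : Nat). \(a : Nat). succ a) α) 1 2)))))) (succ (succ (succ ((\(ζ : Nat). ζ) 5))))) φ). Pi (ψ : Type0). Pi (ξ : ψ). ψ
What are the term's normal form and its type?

resulting normal form:
  \(o : Pi (φ : Nat). Vec (Eq Nat 8 8) φ). Pi (α : Type0). Pi (ω : α). α
the term's type:
  Pi (o : Pi (φ : Nat). Vec (Eq Nat 8 8) φ). Type1


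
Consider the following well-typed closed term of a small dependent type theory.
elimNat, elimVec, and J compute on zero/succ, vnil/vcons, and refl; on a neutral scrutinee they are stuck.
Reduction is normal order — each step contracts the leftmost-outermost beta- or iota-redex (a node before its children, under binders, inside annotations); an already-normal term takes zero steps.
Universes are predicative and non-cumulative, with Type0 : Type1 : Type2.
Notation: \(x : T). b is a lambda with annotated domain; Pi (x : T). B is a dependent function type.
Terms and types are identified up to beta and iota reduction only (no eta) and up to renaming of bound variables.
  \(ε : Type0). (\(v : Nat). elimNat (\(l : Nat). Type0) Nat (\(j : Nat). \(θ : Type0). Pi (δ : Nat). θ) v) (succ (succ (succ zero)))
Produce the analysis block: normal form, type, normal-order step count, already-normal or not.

normal form:
  \(ε : Type0). Pi (v : Nat). Pi (l : Nat). Pi (j : Nat). Nat
type:
  Pi (ε : Type0). Type0
steps to reach normal form (normal order): 11
started in normal form: no
first redex: a beta-redex


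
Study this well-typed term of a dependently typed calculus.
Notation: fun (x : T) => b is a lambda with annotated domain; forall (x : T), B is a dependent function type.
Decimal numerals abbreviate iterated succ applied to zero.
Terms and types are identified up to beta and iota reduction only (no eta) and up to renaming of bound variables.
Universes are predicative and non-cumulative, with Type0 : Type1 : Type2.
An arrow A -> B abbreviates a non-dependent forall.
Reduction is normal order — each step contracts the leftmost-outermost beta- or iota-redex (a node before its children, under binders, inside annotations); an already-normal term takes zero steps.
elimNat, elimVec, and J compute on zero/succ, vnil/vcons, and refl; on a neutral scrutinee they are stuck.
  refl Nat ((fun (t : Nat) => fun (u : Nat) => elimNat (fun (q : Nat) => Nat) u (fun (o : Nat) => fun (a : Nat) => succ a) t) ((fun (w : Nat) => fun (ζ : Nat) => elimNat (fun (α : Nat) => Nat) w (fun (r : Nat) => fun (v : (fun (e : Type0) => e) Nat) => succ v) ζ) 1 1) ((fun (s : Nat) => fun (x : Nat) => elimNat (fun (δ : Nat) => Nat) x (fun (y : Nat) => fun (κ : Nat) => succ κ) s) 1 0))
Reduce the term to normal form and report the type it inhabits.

reduced normal form:
  refl Nat 3
inferred type:
  Eq Nat 3 3
observation: contracting a beta-redex first, the term normalizes in 21 steps.


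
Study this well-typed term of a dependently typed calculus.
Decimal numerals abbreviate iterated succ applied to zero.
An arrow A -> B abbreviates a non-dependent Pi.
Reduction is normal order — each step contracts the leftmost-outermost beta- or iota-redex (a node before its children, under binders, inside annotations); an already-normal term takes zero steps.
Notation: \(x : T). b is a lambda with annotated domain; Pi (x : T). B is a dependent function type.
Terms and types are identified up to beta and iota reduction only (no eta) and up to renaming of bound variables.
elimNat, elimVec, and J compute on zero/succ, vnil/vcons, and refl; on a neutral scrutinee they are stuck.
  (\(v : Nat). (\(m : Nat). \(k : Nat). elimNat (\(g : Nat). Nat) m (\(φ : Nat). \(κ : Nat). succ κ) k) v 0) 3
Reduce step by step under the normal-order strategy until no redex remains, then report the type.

normal-order reduction sequence:
  (\(v : Nat). (\(m : Nat). \(k : Nat). elimNat (\(g : Nat). Nat) m (\(φ : Nat). \(κ : Nat). succ κ) k) v 0) 3
  ~> (\(v : Nat). \(m : Nat). elimNat (\(k : Nat). Nat) v (\(g : Nat). \(φ : Nat). succ φ) m) 3 0
  ~> (\(v : Nat). elimNat (\(m : Nat). Nat) 3 (\(k : Nat). \(g : Nat). succ g) v) 0
  ~> elimNat (\(v : Nat). Nat) 3 (\(m : Nat). \(k : Nat). succ k) 0
  ~> 3
type:
  Nat


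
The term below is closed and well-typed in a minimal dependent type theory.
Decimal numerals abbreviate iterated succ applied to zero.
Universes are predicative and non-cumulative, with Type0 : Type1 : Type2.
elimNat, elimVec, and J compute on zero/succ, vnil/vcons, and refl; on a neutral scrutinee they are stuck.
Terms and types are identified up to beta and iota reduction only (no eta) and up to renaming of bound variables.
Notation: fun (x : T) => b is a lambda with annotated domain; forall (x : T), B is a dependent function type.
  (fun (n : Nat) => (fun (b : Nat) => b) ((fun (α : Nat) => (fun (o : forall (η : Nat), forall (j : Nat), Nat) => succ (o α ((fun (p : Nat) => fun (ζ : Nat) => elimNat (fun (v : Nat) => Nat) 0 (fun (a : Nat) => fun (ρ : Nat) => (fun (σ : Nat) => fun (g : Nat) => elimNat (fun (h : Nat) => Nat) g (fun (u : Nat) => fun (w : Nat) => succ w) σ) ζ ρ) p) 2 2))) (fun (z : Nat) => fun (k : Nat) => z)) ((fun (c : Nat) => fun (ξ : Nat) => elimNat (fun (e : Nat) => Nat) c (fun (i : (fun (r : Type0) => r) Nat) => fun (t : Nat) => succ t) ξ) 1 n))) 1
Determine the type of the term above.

type:
  Nat


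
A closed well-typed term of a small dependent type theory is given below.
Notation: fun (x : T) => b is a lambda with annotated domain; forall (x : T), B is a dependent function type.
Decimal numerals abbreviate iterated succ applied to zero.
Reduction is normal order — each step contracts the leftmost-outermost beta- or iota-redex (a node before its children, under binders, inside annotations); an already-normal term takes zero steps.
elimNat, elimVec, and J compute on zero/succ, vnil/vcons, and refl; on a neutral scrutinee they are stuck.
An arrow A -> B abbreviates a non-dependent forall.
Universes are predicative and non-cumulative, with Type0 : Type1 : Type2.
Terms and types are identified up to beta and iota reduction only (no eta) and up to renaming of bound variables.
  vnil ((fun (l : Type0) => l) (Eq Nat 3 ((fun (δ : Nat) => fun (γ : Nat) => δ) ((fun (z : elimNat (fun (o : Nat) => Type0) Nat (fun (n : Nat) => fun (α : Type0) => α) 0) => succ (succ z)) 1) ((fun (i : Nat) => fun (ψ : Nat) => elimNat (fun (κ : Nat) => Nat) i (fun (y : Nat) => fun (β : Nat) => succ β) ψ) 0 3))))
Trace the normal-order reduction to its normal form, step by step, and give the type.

normal-order reduction sequence:
  vnil ((fun (l : Type0) => l) (Eq Nat 3 ((fun (δ : Nat) => fun (γ : Nat) => δ) ((fun (z : elimNat (fun (o : Nat) => Type0) Nat (fun (n : Nat) => fun (α : Type0) => α) 0) => succ (succ z)) 1) ((fun (i : Nat) => fun (ψ : Nat) => elimNat (fun (κ : Nat) => Nat) i (fun (y : Nat) => fun (β : Nat) => succ β) ψ) 0 3))))
  ~> vnil (Eq Nat 3 ((fun (l : Nat) => fun (δ : Nat) => l) ((fun (γ : elimNat (fun (z : Nat) => Type0) Nat (fun (o : Nat) => fun (n : Type0) => n) 0) => succ (succ γ)) 1) ((fun (α : Nat) => fun (i : Nat) => elimNat (fun (ψ : Nat) => Nat) α (fun (κ : Nat) => fun (y : Nat) => succ y) i) 0 3)))
  ~> vnil (Eq Nat 3 ((fun (l : Nat) => (fun (δ : elimNat (fun (γ : Nat) => Type0) Nat (fun (z : Nat) => fun (o : Type0) => o) 0) => succ (succ δ)) 1) ((fun (n : Nat) => fun (α : Nat) => elimNat (fun (i : Nat) => Nat) n (fun (ψ : Nat) => fun (κ : Nat) => succ κ) α) 0 3)))
  ~> vnil (Eq Nat 3 ((fun (l : elimNat (fun (δ : Nat) => Type0) Nat (fun (γ : Nat) => fun (z : Type0) => z) 0) => succ (succ l)) 1))
  ~> vnil (Eq Nat 3 3)
the term's type:
  Vec (Eq Nat 3 3) 0


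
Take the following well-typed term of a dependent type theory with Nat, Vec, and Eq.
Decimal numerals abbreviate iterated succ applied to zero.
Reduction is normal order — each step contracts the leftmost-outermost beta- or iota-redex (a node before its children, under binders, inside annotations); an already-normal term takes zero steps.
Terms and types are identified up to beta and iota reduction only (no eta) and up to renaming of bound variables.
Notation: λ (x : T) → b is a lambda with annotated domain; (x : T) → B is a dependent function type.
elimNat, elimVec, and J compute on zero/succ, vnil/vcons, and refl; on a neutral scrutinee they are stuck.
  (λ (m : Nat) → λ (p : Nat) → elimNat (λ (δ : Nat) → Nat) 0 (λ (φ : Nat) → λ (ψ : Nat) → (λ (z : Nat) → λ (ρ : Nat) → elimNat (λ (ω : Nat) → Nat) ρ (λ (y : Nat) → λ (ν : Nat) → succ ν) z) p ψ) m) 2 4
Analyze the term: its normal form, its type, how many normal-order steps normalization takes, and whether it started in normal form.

reduced normal form:
  8
type:
  Nat
steps to reach normal form (normal order): 39
started in normal form: no
first contracted redex: a beta-redex


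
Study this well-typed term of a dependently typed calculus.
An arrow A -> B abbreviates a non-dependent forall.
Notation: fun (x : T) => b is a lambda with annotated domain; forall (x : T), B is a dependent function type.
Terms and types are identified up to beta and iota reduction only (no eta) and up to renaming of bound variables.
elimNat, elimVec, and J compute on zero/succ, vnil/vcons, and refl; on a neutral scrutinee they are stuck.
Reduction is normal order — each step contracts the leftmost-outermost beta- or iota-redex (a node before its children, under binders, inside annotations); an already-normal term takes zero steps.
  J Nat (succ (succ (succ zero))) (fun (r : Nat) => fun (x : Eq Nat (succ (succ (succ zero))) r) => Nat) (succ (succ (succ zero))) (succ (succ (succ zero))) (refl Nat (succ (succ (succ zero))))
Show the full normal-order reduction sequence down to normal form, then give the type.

normal-order reduction:
  J Nat (succ (succ (succ zero))) (fun (r : Nat) => fun (x : Eq Nat (succ (succ (succ zero))) r) => Nat) (succ (succ (succ zero))) (succ (succ (succ zero))) (refl Nat (succ (succ (succ zero))))
  ~> succ (succ (succ zero))
the term's type:
  Nat


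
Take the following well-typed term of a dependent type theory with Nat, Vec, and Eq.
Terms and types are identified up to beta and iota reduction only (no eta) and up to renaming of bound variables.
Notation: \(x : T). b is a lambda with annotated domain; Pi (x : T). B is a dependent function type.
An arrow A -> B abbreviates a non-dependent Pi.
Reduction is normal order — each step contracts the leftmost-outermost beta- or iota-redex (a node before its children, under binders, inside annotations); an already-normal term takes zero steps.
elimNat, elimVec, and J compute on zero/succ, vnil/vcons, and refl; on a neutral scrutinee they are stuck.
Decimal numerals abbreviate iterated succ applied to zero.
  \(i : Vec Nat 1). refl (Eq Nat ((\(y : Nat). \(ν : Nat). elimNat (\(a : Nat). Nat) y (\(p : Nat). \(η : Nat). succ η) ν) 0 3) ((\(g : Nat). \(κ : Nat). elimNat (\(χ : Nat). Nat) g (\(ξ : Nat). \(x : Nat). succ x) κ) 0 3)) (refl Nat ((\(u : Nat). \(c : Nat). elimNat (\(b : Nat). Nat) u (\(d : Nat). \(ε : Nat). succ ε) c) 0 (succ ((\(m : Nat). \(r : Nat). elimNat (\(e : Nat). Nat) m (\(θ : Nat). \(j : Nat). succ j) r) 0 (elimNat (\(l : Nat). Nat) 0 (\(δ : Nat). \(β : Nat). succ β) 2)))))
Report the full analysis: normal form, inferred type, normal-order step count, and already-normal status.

resulting normal form:
  \(i : Vec Nat 1). refl (Eq Nat 3 3) (refl Nat 3)
type:
  Vec Nat 1 -> Eq (Eq Nat 3 3) (refl Nat 3) (refl Nat 3)
normal-order step count: 52
term was already normal: no
first contracted redex: a beta-redex


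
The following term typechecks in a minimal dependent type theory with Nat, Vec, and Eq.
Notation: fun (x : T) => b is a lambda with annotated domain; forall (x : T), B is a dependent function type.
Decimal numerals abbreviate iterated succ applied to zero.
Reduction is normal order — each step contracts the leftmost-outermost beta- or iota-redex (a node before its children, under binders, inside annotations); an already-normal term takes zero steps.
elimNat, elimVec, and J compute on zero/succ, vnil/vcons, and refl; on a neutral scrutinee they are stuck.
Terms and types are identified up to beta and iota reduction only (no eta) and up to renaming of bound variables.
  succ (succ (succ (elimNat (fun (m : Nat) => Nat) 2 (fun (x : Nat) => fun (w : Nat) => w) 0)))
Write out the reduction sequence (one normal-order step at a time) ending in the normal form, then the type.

normal-order reduction sequence:
  succ (succ (succ (elimNat (fun (m : Nat) => Nat) 2 (fun (x : Nat) => fun (w : Nat) => w) 0)))
  ~> 5
the term's type:
  Nat


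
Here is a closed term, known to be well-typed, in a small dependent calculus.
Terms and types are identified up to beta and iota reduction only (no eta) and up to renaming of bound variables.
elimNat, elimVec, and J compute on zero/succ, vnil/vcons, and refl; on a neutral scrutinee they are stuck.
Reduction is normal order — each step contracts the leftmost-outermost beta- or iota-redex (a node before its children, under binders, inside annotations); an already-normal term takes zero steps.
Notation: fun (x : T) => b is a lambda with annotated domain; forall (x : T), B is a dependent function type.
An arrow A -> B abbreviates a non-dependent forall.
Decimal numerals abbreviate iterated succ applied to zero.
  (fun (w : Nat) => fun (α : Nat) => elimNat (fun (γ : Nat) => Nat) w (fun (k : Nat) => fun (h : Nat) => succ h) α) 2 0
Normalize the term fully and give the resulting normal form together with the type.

resulting normal form:
  2
inferred type:
  Nat
observation: the term reaches its normal form after 3 normal-order steps.


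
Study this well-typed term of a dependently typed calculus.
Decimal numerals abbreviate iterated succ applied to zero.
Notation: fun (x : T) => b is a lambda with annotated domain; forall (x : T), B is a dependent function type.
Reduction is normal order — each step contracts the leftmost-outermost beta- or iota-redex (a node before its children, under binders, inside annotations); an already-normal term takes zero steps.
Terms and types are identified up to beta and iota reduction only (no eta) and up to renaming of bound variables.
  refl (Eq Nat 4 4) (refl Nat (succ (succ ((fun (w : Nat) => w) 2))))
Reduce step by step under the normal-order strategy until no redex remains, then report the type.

normal-order reduction:
  refl (Eq Nat 4 4) (refl Nat (succ (succ ((fun (w : Nat) => w) 2))))
  ~> refl (Eq Nat 4 4) (refl Nat 4)
type:
  Eq (Eq Nat 4 4) (refl Nat 4) (refl Nat 4)


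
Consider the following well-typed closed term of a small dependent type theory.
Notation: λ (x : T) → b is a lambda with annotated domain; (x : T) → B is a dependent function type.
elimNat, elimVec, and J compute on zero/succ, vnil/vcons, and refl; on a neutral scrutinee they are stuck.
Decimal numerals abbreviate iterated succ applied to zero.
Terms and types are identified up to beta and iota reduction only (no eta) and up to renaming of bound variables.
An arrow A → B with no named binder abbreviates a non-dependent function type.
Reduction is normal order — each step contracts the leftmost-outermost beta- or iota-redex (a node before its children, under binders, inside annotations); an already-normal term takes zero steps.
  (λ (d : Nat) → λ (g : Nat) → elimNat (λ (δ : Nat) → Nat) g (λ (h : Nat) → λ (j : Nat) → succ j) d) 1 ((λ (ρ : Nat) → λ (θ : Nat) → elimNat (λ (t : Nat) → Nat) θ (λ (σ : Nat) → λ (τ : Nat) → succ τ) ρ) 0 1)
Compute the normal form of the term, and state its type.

resulting normal form:
  2
type:
  Nat
observation: normalization takes exactly 9 steps under the normal-order strategy.


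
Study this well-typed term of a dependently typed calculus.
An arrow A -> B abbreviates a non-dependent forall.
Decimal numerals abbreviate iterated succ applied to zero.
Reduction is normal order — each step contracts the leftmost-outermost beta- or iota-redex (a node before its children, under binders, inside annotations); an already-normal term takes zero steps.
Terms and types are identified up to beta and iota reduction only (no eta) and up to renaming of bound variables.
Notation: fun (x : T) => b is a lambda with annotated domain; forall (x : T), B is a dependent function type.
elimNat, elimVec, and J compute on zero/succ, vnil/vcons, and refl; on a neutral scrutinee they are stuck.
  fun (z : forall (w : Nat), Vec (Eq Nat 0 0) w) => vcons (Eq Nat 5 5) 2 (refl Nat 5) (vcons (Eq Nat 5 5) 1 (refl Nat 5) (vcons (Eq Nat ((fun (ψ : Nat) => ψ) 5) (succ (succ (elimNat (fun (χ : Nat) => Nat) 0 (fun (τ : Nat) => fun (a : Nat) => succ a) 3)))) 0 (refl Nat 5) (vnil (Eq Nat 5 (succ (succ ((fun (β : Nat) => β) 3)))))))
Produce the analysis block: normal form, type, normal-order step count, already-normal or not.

resulting normal form:
  fun (z : forall (w : Nat), Vec (Eq Nat 0 0) w) => vcons (Eq Nat 5 5) 2 (refl Nat 5) (vcons (Eq Nat 5 5) 1 (refl Nat 5) (vcons (Eq Nat 5 5) 0 (refl Nat 5) (vnil (Eq Nat 5 5))))
the term's type:
  (forall (z : Nat), Vec (Eq Nat 0 0) z) -> Vec (Eq Nat 5 5) 3
normal-order step count: 12
term was already normal: no
first redex: a beta-redex


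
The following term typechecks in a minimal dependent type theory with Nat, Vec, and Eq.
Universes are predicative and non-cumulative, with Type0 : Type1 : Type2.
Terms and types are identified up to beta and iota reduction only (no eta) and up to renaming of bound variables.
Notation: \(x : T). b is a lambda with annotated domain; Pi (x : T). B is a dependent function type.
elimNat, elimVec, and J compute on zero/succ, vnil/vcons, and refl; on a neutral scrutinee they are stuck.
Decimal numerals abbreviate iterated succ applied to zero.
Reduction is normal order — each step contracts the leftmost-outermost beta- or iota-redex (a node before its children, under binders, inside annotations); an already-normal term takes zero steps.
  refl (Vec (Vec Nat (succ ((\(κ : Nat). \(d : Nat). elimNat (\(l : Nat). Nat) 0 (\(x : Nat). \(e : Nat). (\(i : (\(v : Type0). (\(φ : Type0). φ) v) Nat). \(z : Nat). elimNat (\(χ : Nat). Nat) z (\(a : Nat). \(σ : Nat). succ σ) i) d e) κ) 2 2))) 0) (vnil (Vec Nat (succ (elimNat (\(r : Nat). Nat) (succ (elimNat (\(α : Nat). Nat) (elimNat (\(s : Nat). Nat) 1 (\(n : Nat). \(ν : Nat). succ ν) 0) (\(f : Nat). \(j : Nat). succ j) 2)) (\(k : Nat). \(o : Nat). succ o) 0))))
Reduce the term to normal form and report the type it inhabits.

normal form:
  refl (Vec (Vec Nat 5) 0) (vnil (Vec Nat 5))
inferred type:
  Eq (Vec (Vec Nat 5) 0) (vnil (Vec Nat 5)) (vnil (Vec Nat 5))
observation: 36 normal-order steps separate the term from its normal form.


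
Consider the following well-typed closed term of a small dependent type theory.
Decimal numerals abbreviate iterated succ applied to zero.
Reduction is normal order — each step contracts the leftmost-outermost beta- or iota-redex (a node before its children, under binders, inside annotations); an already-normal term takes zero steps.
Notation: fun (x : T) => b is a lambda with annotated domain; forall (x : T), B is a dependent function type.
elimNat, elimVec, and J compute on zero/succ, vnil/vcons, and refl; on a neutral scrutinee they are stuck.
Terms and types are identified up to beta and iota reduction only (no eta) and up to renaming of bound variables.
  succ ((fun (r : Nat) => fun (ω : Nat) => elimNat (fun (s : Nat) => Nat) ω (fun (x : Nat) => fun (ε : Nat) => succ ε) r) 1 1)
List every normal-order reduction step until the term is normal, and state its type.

normal-order reduction sequence:
  succ ((fun (r : Nat) => fun (ω : Nat) => elimNat (fun (s : Nat) => Nat) ω (fun (x : Nat) => fun (ε : Nat) => succ ε) r) 1 1)
  ~> succ ((fun (r : Nat) => elimNat (fun (ω : Nat) => Nat) r (fun (s : Nat) => fun (x : Nat) => succ x) 1) 1)
  ~> succ (elimNat (fun (r : Nat) => Nat) 1 (fun (ω : Nat) => fun (s : Nat) => succ s) 1)
  ~> succ ((fun (r : Nat) => fun (ω : Nat) => succ ω) 0 (elimNat (fun (s : Nat) => Nat) 1 (fun (x : Nat) => fun (ε : Nat) => succ ε) 0))
  ~> succ ((fun (r : Nat) => succ r) (elimNat (fun (ω : Nat) => Nat) 1 (fun (s : Nat) => fun (x : Nat) => succ x) 0))
  ~> succ (succ (elimNat (fun (r : Nat) => Nat) 1 (fun (ω : Nat) => fun (s : Nat) => succ s) 0))
  ~> 3
the term's type:
  Nat


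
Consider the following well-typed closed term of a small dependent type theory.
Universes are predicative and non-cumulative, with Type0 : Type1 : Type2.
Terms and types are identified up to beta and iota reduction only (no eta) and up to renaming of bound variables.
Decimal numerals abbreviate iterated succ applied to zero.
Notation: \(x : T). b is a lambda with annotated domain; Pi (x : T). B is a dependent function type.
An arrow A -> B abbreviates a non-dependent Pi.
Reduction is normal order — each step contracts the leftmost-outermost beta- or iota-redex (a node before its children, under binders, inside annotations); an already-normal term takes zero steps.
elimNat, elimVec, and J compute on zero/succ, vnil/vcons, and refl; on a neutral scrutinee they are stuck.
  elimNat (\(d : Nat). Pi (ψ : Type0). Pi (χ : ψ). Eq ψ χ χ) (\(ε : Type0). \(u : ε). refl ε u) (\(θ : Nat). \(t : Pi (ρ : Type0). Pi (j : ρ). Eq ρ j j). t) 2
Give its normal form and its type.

resulting normal form:
  \(d : Type0). \(ψ : d). refl d ψ
the term's type:
  Pi (d : Type0). Pi (ψ : d). Eq d ψ ψ


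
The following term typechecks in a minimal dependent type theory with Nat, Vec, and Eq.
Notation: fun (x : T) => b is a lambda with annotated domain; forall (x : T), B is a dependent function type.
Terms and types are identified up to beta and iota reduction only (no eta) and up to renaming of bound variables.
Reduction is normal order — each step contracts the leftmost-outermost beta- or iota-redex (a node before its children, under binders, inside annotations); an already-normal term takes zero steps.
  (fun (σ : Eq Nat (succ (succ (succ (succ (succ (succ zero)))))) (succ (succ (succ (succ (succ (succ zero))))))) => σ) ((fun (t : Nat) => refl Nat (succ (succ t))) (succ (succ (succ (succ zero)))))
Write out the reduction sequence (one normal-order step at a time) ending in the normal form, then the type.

normal-order reduction:
  (fun (σ : Eq Nat (succ (succ (succ (succ (succ (succ zero)))))) (succ (succ (succ (succ (succ (succ zero))))))) => σ) ((fun (t : Nat) => refl Nat (succ (succ t))) (succ (succ (succ (succ zero)))))
  ~> (fun (σ : Nat) => refl Nat (succ (succ σ))) (succ (succ (succ (succ zero))))
  ~> refl Nat (succ (succ (succ (succ (succ (succ zero))))))
type:
  Eq Nat (succ (succ (succ (succ (succ (succ zero)))))) (succ (succ (succ (succ (succ (succ zero))))))


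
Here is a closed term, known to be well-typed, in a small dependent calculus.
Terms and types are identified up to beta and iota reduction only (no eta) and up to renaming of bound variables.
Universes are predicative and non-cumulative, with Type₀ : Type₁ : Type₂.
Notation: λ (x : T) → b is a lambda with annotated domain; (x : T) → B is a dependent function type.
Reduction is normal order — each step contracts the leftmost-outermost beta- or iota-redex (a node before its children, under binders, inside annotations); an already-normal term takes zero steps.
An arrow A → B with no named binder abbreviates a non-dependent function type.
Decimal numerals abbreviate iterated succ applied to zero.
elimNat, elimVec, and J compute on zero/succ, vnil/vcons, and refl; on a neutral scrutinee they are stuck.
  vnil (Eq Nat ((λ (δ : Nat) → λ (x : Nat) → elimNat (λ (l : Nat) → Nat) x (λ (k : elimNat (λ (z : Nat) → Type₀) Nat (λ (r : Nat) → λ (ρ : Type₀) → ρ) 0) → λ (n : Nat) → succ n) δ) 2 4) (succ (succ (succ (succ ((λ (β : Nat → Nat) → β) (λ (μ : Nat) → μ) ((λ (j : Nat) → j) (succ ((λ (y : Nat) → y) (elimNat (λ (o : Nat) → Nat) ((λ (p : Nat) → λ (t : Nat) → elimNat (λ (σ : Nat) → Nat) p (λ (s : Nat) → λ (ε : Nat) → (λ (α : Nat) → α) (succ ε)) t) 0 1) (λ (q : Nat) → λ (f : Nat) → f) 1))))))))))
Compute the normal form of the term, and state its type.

reduced normal form:
  vnil (Eq Nat 6 6)
type:
  Vec (Eq Nat 6 6) 0
observation: contracting a beta-redex first, the term normalizes in 24 steps.
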